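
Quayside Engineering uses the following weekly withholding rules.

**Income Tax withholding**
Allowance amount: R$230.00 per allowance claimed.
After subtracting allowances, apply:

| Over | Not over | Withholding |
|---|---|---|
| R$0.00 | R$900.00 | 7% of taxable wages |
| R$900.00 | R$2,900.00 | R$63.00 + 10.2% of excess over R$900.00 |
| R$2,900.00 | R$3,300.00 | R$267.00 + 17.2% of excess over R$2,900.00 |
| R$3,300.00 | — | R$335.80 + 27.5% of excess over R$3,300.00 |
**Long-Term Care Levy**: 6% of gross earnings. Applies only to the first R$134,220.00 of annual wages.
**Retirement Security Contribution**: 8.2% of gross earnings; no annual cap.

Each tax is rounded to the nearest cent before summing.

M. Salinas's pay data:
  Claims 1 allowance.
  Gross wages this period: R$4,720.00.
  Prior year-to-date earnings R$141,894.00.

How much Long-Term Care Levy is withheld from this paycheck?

Long-Term Care Levy: YTD R$141,894.00 ≥ cap R$134,220.00 → R$0.00

R$0.00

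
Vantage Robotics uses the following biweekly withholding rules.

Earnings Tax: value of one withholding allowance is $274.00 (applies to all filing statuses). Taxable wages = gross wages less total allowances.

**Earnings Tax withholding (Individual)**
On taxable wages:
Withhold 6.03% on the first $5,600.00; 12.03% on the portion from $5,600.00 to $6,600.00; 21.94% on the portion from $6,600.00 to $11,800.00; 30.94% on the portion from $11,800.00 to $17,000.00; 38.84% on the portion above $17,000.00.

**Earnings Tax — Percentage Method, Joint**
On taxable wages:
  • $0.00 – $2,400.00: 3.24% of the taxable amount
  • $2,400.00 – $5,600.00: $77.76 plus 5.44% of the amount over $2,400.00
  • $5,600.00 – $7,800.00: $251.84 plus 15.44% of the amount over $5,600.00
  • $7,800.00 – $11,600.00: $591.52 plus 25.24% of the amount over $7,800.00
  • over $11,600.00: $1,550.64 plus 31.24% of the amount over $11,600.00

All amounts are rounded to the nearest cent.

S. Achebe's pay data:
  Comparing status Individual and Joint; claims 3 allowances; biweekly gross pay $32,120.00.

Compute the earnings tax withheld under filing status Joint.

$7,704.30

Earnings Tax (Joint): taxable = $32,120.00 − 3×$274.00 = $31,298.00
  $1,550.64 + 31.24% × ($31,298.00 − $11,600.00) = $1,550.64 + 31.24% × $19,698.00 = $7,704.30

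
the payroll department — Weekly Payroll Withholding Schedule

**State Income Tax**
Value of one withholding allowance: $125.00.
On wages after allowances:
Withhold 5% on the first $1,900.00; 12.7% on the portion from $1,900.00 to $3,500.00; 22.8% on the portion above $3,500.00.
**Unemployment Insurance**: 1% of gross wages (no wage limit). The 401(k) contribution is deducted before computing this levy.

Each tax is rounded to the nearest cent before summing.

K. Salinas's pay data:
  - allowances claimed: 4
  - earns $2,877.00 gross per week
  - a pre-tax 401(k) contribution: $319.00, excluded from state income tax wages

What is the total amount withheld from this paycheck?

$140.65

State Income Tax: taxable = $2,877.00 − $319.00 − 4×$125.00 = $2,058.00
  $95.00 + 12.7% × ($2,058.00 − $1,900.00) = $95.00 + 12.7% × $158.00 = $115.07
Unemployment Insurance: 1% × $2,558.00 = $25.58
Total: $115.07 + $25.58 = $140.65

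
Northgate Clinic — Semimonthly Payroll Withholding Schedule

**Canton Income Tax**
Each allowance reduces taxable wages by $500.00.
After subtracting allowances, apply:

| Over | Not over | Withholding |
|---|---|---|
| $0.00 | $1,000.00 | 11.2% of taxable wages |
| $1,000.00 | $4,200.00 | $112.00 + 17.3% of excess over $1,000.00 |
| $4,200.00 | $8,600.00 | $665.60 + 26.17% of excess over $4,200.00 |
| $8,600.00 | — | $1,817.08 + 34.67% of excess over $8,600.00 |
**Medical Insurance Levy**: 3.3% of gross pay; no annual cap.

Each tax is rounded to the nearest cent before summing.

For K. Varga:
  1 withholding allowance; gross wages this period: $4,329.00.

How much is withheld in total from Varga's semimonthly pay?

Canton Income Tax: taxable = $4,329.00 − 1×$500.00 = $3,829.00
  $112.00 + 17.3% × ($3,829.00 − $1,000.00) = $112.00 + 17.3% × $2,829.00 = $601.42
Medical Insurance Levy: 3.3% × $4,329.00 = $142.86
Total: $601.42 + $142.86 = $744.28

$744.28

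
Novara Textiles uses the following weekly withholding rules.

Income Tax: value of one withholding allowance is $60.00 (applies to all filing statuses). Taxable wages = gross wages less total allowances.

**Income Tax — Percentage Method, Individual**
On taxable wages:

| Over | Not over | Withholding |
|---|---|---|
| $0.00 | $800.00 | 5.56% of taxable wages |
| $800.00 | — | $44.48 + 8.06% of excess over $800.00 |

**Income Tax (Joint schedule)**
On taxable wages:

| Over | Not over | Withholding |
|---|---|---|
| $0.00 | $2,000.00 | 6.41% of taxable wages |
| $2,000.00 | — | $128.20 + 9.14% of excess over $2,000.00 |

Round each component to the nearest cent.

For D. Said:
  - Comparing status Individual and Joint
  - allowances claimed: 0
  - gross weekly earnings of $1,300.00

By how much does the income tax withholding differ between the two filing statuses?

Income Tax (Individual): taxable = $1,300.00
  $44.48 + 8.06% × ($1,300.00 − $800.00) = $44.48 + 8.06% × $500.00 = $84.78
Income Tax (Joint): taxable = $1,300.00
  6.41% × $1,300.00 = $83.33
Difference: |$84.78 − $83.33| = $1.45 (higher under Individual)

$1.45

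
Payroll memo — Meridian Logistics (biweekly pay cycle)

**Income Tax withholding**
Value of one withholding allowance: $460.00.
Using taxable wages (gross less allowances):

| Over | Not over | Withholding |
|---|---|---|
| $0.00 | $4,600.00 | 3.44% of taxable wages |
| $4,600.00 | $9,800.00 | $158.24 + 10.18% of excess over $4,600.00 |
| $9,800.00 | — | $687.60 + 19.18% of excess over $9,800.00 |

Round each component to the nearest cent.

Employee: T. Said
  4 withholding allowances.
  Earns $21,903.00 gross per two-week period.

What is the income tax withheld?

$2,656.04

Income Tax: taxable = $21,903.00 − 4×$460.00 = $20,063.00
  $687.60 + 19.18% × ($20,063.00 − $9,800.00) = $687.60 + 19.18% × $10,263.00 = $2,656.04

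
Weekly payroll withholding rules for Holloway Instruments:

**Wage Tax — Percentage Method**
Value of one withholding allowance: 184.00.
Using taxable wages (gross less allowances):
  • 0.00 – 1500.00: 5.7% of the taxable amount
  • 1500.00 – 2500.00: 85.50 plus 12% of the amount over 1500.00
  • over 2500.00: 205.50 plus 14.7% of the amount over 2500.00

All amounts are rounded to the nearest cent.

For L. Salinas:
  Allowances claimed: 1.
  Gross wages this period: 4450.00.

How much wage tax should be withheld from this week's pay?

465.10

Wage Tax: taxable = 4450.00 − 1×184.00 = 4266.00
  205.50 + 14.7% × (4266.00 − 2500.00) = 205.50 + 14.7% × 1766.00 = 465.10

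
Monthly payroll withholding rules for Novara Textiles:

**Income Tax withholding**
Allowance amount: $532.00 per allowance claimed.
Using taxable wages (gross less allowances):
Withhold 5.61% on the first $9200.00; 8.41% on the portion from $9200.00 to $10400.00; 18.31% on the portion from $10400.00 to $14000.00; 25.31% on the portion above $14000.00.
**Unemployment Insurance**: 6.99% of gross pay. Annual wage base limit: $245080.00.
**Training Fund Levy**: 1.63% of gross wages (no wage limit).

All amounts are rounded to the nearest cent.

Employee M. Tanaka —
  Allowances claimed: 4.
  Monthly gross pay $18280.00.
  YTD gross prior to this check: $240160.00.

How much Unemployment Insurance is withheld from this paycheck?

Unemployment Insurance: cap $245080.00 − YTD $240160.00 = $4920.00 subject; 6.99% × $4920.00 = $343.91

$343.91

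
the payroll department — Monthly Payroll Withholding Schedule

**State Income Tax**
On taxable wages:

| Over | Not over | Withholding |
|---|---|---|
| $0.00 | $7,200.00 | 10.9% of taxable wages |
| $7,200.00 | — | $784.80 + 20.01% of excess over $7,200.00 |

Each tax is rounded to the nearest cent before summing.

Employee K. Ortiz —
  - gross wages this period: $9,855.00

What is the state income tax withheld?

$1,316.07

State Income Tax: taxable = $9,855.00
  $784.80 + 20.01% × ($9,855.00 − $7,200.00) = $784.80 + 20.01% × $2,655.00 = $1,316.07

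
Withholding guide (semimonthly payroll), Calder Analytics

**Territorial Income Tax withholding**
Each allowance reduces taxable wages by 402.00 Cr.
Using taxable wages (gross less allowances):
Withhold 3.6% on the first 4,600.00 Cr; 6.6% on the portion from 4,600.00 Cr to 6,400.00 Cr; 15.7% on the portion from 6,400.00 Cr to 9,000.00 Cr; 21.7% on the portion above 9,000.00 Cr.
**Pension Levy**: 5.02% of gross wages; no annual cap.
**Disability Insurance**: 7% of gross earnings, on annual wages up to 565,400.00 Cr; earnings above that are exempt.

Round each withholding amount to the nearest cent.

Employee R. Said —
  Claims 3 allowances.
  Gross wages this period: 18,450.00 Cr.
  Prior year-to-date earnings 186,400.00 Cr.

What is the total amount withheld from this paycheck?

4,699.24 Cr

Territorial Income Tax: taxable = 18,450.00 Cr − 3×402.00 Cr = 17,244.00 Cr
  692.60 Cr + 21.7% × (17,244.00 Cr − 9,000.00 Cr) = 692.60 Cr + 21.7% × 8,244.00 Cr = 2,481.55 Cr
Pension Levy: 5.02% × 18,450.00 Cr = 926.19 Cr
Disability Insurance: 7% × 18,450.00 Cr = 1,291.50 Cr
Total: 2,481.55 Cr + 926.19 Cr + 1,291.50 Cr = 4,699.24 Cr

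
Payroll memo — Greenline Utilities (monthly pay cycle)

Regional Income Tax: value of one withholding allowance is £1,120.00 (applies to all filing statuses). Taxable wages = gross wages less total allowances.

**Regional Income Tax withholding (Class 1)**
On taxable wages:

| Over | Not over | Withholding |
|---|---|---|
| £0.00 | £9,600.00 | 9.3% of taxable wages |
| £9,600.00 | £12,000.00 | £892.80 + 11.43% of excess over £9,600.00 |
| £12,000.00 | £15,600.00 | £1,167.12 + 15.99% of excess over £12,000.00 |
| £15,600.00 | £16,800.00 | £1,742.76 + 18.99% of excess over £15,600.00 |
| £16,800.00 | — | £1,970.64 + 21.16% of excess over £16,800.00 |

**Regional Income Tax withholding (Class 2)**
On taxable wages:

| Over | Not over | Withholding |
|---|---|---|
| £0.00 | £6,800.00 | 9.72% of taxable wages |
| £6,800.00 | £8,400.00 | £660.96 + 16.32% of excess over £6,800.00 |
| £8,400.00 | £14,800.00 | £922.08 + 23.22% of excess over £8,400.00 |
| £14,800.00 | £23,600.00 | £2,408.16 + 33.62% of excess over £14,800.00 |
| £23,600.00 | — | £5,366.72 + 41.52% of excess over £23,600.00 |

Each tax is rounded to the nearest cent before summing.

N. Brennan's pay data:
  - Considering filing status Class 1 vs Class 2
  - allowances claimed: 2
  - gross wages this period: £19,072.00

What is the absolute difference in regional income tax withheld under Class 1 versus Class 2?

Regional Income Tax (Class 1): taxable = £19,072.00 − 2×£1,120.00 = £16,832.00
  £1,970.64 + 21.16% × (£16,832.00 − £16,800.00) = £1,970.64 + 21.16% × £32.00 = £1,977.41
Regional Income Tax (Class 2): taxable = £19,072.00 − 2×£1,120.00 = £16,832.00
  £2,408.16 + 33.62% × (£16,832.00 − £14,800.00) = £2,408.16 + 33.62% × £2,032.00 = £3,091.32
Difference: |£1,977.41 − £3,091.32| = £1,113.91 (higher under Class 2)

£1,113.91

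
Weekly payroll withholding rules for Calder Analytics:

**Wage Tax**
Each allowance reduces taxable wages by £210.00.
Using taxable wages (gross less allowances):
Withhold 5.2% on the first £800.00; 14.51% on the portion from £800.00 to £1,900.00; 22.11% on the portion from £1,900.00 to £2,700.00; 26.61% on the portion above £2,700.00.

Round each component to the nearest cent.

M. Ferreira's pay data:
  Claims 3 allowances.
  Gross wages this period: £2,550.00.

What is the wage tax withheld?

Wage Tax: taxable = £2,550.00 − 3×£210.00 = £1,920.00
  £201.21 + 22.11% × (£1,920.00 − £1,900.00) = £201.21 + 22.11% × £20.00 = £205.63

£205.63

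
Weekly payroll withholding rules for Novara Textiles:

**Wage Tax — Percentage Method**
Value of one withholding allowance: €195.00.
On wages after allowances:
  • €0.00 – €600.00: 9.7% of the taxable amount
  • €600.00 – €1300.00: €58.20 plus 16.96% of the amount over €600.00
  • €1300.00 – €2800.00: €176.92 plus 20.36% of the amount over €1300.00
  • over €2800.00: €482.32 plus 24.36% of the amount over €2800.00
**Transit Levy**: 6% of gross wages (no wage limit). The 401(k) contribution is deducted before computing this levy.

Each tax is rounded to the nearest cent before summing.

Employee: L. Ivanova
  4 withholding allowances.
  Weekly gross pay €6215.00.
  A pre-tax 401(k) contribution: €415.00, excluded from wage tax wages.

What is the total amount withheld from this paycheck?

€1371.11

Wage Tax: taxable = €6215.00 − €415.00 − 4×€195.00 = €5020.00
  €482.32 + 24.36% × (€5020.00 − €2800.00) = €482.32 + 24.36% × €2220.00 = €1023.11
Transit Levy: 6% × €5800.00 = €348.00
Total: €1023.11 + €348.00 = €1371.11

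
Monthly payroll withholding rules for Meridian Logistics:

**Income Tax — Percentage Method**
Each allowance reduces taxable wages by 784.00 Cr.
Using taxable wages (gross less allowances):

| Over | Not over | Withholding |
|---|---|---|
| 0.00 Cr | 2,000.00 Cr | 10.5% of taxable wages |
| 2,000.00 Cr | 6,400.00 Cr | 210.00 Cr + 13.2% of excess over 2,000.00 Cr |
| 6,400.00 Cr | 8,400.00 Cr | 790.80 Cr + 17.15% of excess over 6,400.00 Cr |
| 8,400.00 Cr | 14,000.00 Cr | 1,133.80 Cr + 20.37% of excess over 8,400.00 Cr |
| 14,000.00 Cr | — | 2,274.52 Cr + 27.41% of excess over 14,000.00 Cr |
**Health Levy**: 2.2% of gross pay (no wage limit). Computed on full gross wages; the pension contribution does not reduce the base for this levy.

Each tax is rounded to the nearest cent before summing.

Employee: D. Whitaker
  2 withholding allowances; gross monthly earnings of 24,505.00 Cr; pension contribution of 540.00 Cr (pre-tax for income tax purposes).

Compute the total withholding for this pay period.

5,115.25 Cr

Income Tax: taxable = 24,505.00 Cr − 540.00 Cr − 2×784.00 Cr = 22,397.00 Cr
  2,274.52 Cr + 27.41% × (22,397.00 Cr − 14,000.00 Cr) = 2,274.52 Cr + 27.41% × 8,397.00 Cr = 4,576.14 Cr
Health Levy: 2.2% × 24,505.00 Cr = 539.11 Cr
Total: 4,576.14 Cr + 539.11 Cr = 5,115.25 Cr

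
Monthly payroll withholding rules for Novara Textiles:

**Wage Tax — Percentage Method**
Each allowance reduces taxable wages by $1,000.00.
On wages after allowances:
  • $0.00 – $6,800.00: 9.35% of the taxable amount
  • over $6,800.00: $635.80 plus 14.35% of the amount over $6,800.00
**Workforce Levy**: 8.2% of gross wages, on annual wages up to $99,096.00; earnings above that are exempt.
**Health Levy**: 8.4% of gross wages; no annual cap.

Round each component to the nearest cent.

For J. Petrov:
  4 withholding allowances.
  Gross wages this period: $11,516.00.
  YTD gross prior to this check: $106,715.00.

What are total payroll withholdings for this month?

Wage Tax: taxable = $11,516.00 − 4×$1,000.00 = $7,516.00
  $635.80 + 14.35% × ($7,516.00 − $6,800.00) = $635.80 + 14.35% × $716.00 = $738.55
Workforce Levy: YTD $106,715.00 ≥ cap $99,096.00 → $0.00
Health Levy: 8.4% × $11,516.00 = $967.34
Total: $738.55 + $0.00 + $967.34 = $1,705.89

$1,705.89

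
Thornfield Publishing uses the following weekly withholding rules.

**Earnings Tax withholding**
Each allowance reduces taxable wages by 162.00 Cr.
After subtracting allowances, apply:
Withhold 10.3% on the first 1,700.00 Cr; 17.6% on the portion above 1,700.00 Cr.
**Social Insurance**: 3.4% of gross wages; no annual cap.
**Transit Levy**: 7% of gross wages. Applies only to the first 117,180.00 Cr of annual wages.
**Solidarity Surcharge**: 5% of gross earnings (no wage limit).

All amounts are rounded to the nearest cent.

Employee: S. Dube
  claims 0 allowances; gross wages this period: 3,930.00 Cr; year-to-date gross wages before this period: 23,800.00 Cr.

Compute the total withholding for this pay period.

1,172.80 Cr

Earnings Tax: taxable = 3,930.00 Cr
  175.10 Cr + 17.6% × (3,930.00 Cr − 1,700.00 Cr) = 175.10 Cr + 17.6% × 2,230.00 Cr = 567.58 Cr
Social Insurance: 3.4% × 3,930.00 Cr = 133.62 Cr
Transit Levy: 7% × 3,930.00 Cr = 275.10 Cr
Solidarity Surcharge: 5% × 3,930.00 Cr = 196.50 Cr
Total: 567.58 Cr + 133.62 Cr + 275.10 Cr + 196.50 Cr = 1,172.80 Cr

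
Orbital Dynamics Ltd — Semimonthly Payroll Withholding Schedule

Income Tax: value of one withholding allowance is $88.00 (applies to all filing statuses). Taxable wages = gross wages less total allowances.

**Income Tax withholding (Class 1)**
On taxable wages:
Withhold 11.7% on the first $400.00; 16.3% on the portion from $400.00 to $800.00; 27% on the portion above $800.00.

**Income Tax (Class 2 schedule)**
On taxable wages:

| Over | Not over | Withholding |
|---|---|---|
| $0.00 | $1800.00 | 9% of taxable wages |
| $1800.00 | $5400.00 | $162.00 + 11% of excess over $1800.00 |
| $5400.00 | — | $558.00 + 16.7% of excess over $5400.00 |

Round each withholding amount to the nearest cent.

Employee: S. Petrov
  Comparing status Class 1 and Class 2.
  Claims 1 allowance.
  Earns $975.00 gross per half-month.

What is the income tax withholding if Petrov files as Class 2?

$79.83

Income Tax (Class 2): taxable = $975.00 − 1×$88.00 = $887.00
  9% × $887.00 = $79.83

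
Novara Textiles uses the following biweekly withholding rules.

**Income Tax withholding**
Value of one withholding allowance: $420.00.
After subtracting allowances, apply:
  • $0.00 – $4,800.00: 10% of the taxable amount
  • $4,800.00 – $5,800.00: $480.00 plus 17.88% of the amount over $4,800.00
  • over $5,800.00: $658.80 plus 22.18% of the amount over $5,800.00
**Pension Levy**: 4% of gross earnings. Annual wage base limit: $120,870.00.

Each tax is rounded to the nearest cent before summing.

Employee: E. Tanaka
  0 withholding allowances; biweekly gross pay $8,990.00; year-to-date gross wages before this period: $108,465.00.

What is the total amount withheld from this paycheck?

$1,725.94

Income Tax: taxable = $8,990.00
  $658.80 + 22.18% × ($8,990.00 − $5,800.00) = $658.80 + 22.18% × $3,190.00 = $1,366.34
Pension Levy: 4% × $8,990.00 = $359.60
Total: $1,366.34 + $359.60 = $1,725.94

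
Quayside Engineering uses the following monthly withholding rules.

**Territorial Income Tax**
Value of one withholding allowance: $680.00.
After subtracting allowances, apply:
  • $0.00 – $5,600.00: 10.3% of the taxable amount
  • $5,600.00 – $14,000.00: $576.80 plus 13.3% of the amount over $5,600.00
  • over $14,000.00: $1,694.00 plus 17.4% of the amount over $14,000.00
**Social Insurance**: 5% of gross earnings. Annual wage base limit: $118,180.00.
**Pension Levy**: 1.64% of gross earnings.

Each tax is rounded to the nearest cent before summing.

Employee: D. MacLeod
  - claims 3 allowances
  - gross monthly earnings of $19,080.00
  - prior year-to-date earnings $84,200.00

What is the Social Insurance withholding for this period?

Social Insurance: 5% × $19,080.00 = $954.00

$954.00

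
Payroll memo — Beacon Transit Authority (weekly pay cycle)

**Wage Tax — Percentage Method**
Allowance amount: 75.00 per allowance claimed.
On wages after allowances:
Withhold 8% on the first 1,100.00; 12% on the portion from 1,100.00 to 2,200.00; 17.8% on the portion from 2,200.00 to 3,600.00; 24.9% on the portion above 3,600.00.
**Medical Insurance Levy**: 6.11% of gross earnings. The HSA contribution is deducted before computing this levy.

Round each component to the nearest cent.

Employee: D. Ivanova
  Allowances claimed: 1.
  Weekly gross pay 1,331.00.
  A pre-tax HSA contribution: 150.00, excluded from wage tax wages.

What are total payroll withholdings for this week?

160.88

Wage Tax: taxable = 1,331.00 − 150.00 − 1×75.00 = 1,106.00
  88.00 + 12% × (1,106.00 − 1,100.00) = 88.00 + 12% × 6.00 = 88.72
Medical Insurance Levy: 6.11% × 1,181.00 = 72.16
Total: 88.72 + 72.16 = 160.88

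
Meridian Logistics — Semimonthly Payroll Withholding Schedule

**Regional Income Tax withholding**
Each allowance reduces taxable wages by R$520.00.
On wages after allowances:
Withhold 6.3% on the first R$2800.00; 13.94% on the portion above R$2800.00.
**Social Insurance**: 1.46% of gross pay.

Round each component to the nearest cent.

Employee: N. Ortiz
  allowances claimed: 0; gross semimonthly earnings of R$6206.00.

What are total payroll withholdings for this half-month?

Regional Income Tax: taxable = R$6206.00
  R$176.40 + 13.94% × (R$6206.00 − R$2800.00) = R$176.40 + 13.94% × R$3406.00 = R$651.20
Social Insurance: 1.46% × R$6206.00 = R$90.61
Total: R$651.20 + R$90.61 = R$741.81

R$741.81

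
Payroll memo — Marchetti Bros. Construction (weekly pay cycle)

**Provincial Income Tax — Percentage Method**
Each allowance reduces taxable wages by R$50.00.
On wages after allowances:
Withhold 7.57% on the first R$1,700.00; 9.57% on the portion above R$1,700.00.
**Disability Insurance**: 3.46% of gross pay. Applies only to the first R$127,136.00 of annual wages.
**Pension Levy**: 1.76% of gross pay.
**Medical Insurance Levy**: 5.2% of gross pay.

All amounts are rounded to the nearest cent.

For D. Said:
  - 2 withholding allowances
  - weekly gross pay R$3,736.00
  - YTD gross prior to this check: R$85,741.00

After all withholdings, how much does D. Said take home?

Provincial Income Tax: taxable = R$3,736.00 − 2×R$50.00 = R$3,636.00
  R$128.69 + 9.57% × (R$3,636.00 − R$1,700.00) = R$128.69 + 9.57% × R$1,936.00 = R$313.97
Disability Insurance: 3.46% × R$3,736.00 = R$129.27
Pension Levy: 1.76% × R$3,736.00 = R$65.75
Medical Insurance Levy: 5.2% × R$3,736.00 = R$194.27
Total withheld: R$313.97 + R$129.27 + R$65.75 + R$194.27 = R$703.26
Net pay: R$3,736.00 − R$703.26 = R$3,032.74

R$3,032.74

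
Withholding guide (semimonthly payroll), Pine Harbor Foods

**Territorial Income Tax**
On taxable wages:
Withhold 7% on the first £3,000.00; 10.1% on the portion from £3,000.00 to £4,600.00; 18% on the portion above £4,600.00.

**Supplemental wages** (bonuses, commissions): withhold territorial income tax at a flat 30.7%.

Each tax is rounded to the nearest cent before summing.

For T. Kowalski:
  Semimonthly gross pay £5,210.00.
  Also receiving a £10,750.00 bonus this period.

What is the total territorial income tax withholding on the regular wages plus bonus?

Territorial Income Tax: taxable = £5,210.00
  £371.60 + 18% × (£5,210.00 − £4,600.00) = £371.60 + 18% × £610.00 = £481.40
Supplemental (30.7% flat on bonus): 30.7% × £10,750.00 = £3,300.25
Total territorial income tax: £481.40 + £3,300.25 = £3,781.65

£3,781.65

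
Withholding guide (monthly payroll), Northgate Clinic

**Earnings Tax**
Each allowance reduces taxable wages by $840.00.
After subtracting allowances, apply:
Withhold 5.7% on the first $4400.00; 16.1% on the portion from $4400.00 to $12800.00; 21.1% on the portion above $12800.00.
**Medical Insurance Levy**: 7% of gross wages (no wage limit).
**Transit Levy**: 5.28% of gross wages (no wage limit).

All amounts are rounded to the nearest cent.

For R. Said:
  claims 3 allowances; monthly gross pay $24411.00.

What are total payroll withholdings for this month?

Earnings Tax: taxable = $24411.00 − 3×$840.00 = $21891.00
  $1603.20 + 21.1% × ($21891.00 − $12800.00) = $1603.20 + 21.1% × $9091.00 = $3521.40
Medical Insurance Levy: 7% × $24411.00 = $1708.77
Transit Levy: 5.28% × $24411.00 = $1288.90
Total: $3521.40 + $1708.77 + $1288.90 = $6519.07

$6519.07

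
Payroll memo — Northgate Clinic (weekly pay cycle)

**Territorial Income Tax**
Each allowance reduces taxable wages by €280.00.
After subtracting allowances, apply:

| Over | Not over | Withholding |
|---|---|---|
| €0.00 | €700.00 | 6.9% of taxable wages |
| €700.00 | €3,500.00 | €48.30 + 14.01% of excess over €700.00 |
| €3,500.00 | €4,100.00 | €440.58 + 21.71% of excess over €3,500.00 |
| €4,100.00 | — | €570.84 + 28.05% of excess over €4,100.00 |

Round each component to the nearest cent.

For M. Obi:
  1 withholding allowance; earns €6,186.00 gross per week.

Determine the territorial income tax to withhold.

Territorial Income Tax: taxable = €6,186.00 − 1×€280.00 = €5,906.00
  €570.84 + 28.05% × (€5,906.00 − €4,100.00) = €570.84 + 28.05% × €1,806.00 = €1,077.42

€1,077.42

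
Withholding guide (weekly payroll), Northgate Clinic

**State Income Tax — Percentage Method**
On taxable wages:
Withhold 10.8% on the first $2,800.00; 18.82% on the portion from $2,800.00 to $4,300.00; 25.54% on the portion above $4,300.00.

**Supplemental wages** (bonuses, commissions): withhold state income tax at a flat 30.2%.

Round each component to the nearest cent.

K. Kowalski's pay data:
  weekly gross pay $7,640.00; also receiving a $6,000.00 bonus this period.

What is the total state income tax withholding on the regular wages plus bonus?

State Income Tax: taxable = $7,640.00
  $584.70 + 25.54% × ($7,640.00 − $4,300.00) = $584.70 + 25.54% × $3,340.00 = $1,437.74
Supplemental (30.2% flat on bonus): 30.2% × $6,000.00 = $1,812.00
Total state income tax: $1,437.74 + $1,812.00 = $3,249.74

$3,249.74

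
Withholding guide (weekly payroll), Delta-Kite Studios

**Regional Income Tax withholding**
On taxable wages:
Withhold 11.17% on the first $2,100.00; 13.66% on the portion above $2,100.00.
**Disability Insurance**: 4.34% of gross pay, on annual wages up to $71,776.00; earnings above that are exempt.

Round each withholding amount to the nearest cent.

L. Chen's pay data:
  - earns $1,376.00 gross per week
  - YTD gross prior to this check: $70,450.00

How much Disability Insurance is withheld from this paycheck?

Disability Insurance: cap $71,776.00 − YTD $70,450.00 = $1,326.00 subject; 4.34% × $1,326.00 = $57.55

$57.55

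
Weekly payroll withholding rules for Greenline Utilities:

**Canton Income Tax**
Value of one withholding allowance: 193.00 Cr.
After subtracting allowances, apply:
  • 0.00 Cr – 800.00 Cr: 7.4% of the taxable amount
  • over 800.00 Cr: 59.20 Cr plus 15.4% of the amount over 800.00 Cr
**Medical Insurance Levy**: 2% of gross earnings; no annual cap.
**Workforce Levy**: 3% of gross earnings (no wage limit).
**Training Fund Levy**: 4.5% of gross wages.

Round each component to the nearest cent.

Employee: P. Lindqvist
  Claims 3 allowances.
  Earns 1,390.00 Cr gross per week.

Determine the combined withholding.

Canton Income Tax: taxable = 1,390.00 Cr − 3×193.00 Cr = 811.00 Cr
  59.20 Cr + 15.4% × (811.00 Cr − 800.00 Cr) = 59.20 Cr + 15.4% × 11.00 Cr = 60.89 Cr
Medical Insurance Levy: 2% × 1,390.00 Cr = 27.80 Cr
Workforce Levy: 3% × 1,390.00 Cr = 41.70 Cr
Training Fund Levy: 4.5% × 1,390.00 Cr = 62.55 Cr
Total: 60.89 Cr + 27.80 Cr + 41.70 Cr + 62.55 Cr = 192.94 Cr

192.94 Cr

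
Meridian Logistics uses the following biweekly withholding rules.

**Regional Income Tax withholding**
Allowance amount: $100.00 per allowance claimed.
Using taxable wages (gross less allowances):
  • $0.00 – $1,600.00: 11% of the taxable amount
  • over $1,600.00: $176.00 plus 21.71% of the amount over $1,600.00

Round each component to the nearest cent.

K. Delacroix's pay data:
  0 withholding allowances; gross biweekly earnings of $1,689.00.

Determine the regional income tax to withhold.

Regional Income Tax: taxable = $1,689.00
  $176.00 + 21.71% × ($1,689.00 − $1,600.00) = $176.00 + 21.71% × $89.00 = $195.32

$195.32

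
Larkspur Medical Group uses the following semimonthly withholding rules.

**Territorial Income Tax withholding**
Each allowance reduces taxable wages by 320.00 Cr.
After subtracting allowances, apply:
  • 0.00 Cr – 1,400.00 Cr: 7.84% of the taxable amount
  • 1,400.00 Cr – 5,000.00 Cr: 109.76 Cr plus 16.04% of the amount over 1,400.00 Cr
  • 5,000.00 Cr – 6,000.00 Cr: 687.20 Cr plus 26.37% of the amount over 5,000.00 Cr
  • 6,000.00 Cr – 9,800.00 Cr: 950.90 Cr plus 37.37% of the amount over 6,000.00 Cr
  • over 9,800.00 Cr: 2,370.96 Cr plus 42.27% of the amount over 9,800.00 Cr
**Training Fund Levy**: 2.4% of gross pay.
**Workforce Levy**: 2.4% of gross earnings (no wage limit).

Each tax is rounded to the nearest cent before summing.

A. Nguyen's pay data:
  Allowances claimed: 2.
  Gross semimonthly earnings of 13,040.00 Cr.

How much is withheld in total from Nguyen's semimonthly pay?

4,095.90 Cr

Territorial Income Tax: taxable = 13,040.00 Cr − 2×320.00 Cr = 12,400.00 Cr
  2,370.96 Cr + 42.27% × (12,400.00 Cr − 9,800.00 Cr) = 2,370.96 Cr + 42.27% × 2,600.00 Cr = 3,469.98 Cr
Training Fund Levy: 2.4% × 13,040.00 Cr = 312.96 Cr
Workforce Levy: 2.4% × 13,040.00 Cr = 312.96 Cr
Total: 3,469.98 Cr + 312.96 Cr + 312.96 Cr = 4,095.90 Cr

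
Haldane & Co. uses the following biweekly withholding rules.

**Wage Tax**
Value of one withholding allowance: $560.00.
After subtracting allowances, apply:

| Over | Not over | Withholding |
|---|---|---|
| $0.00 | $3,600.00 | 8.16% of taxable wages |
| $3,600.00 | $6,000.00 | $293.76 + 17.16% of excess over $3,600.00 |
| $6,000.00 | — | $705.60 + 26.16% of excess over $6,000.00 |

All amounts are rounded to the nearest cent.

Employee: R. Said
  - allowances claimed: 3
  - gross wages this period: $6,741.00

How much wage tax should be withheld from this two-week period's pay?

$544.47

Wage Tax: taxable = $6,741.00 − 3×$560.00 = $5,061.00
  $293.76 + 17.16% × ($5,061.00 − $3,600.00) = $293.76 + 17.16% × $1,461.00 = $544.47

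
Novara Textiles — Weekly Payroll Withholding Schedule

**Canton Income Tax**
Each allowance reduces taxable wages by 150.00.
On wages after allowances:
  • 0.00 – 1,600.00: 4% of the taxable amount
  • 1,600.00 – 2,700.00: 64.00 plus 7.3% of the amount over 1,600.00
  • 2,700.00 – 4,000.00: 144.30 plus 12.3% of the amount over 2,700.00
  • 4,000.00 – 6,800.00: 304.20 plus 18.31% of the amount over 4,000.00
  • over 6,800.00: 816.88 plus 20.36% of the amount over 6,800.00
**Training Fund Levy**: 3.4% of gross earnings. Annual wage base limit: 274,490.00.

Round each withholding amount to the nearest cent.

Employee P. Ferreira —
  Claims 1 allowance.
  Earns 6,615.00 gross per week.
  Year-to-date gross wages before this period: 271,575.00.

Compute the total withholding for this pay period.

Canton Income Tax: taxable = 6,615.00 − 1×150.00 = 6,465.00
  304.20 + 18.31% × (6,465.00 − 4,000.00) = 304.20 + 18.31% × 2,465.00 = 755.54
Training Fund Levy: cap 274,490.00 − YTD 271,575.00 = 2,915.00 subject; 3.4% × 2,915.00 = 99.11
Total: 755.54 + 99.11 = 854.65

854.65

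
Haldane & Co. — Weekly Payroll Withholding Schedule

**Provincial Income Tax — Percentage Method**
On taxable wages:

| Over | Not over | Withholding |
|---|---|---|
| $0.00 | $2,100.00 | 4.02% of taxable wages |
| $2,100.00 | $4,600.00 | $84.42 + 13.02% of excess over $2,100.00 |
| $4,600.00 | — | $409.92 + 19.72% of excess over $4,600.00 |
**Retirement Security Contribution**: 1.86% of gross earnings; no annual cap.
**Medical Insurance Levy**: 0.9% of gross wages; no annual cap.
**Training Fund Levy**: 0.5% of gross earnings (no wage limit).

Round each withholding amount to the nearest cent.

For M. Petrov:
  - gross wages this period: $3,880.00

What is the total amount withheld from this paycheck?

$442.67

Provincial Income Tax: taxable = $3,880.00
  $84.42 + 13.02% × ($3,880.00 − $2,100.00) = $84.42 + 13.02% × $1,780.00 = $316.18
Retirement Security Contribution: 1.86% × $3,880.00 = $72.17
Medical Insurance Levy: 0.9% × $3,880.00 = $34.92
Training Fund Levy: 0.5% × $3,880.00 = $19.40
Total: $316.18 + $72.17 + $34.92 + $19.40 = $442.67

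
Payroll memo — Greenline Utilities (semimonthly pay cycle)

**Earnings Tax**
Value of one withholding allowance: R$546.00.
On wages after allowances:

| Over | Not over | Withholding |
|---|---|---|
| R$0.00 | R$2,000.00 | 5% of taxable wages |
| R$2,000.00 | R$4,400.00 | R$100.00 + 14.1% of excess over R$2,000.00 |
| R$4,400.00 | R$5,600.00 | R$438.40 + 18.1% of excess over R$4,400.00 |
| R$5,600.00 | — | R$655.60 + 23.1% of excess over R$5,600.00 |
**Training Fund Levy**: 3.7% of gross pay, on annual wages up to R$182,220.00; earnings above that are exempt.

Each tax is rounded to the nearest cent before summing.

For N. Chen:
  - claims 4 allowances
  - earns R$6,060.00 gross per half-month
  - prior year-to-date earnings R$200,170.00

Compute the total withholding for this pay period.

Earnings Tax: taxable = R$6,060.00 − 4×R$546.00 = R$3,876.00
  R$100.00 + 14.1% × (R$3,876.00 − R$2,000.00) = R$100.00 + 14.1% × R$1,876.00 = R$364.52
Training Fund Levy: YTD R$200,170.00 ≥ cap R$182,220.00 → R$0.00
Total: R$364.52 + R$0.00 = R$364.52

R$364.52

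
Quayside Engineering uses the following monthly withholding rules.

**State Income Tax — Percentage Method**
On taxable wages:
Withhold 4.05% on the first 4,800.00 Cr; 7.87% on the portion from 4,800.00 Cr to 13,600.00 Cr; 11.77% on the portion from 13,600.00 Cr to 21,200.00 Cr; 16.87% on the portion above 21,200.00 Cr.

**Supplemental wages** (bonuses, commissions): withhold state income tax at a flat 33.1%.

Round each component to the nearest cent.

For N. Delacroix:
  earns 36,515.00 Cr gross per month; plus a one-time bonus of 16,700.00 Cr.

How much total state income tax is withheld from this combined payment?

9,892.82 Cr

State Income Tax: taxable = 36,515.00 Cr
  1,781.48 Cr + 16.87% × (36,515.00 Cr − 21,200.00 Cr) = 1,781.48 Cr + 16.87% × 15,315.00 Cr = 4,365.12 Cr
Supplemental (33.1% flat on bonus): 33.1% × 16,700.00 Cr = 5,527.70 Cr
Total state income tax: 4,365.12 Cr + 5,527.70 Cr = 9,892.82 Cr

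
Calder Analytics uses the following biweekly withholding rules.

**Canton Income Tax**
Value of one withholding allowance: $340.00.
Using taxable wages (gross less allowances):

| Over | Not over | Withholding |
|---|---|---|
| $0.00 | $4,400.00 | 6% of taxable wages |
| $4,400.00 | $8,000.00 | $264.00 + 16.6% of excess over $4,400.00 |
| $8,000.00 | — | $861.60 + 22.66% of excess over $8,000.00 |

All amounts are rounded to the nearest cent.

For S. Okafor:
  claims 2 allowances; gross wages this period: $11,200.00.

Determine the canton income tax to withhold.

$1,432.63

Canton Income Tax: taxable = $11,200.00 − 2×$340.00 = $10,520.00
  $861.60 + 22.66% × ($10,520.00 − $8,000.00) = $861.60 + 22.66% × $2,520.00 = $1,432.63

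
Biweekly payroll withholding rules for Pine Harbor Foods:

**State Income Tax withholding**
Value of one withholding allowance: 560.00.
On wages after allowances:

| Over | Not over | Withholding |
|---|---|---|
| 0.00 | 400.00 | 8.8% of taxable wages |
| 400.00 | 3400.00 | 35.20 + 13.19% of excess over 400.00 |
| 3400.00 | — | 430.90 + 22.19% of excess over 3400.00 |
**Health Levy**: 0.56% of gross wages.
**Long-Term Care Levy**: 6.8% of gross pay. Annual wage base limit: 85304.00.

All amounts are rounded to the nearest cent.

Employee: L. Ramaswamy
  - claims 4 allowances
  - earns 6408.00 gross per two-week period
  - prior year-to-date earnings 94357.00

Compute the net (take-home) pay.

5770.80

State Income Tax: taxable = 6408.00 − 4×560.00 = 4168.00
  430.90 + 22.19% × (4168.00 − 3400.00) = 430.90 + 22.19% × 768.00 = 601.32
Health Levy: 0.56% × 6408.00 = 35.88
Long-Term Care Levy: YTD 94357.00 ≥ cap 85304.00 → 0.00
Total withheld: 601.32 + 35.88 + 0.00 = 637.20
Net pay: 6408.00 − 637.20 = 5770.80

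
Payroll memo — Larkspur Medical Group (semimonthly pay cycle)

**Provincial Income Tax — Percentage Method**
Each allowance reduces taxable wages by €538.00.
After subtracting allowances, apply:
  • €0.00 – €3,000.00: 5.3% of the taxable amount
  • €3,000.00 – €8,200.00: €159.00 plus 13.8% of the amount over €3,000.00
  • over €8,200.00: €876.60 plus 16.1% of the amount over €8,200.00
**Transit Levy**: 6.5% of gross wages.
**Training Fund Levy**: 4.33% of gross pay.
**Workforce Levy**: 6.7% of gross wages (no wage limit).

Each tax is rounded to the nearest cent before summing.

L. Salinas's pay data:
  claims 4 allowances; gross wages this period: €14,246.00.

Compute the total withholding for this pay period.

€4,000.85

Provincial Income Tax: taxable = €14,246.00 − 4×€538.00 = €12,094.00
  €876.60 + 16.1% × (€12,094.00 − €8,200.00) = €876.60 + 16.1% × €3,894.00 = €1,503.53
Transit Levy: 6.5% × €14,246.00 = €925.99
Training Fund Levy: 4.33% × €14,246.00 = €616.85
Workforce Levy: 6.7% × €14,246.00 = €954.48
Total: €1,503.53 + €925.99 + €616.85 + €954.48 = €4,000.85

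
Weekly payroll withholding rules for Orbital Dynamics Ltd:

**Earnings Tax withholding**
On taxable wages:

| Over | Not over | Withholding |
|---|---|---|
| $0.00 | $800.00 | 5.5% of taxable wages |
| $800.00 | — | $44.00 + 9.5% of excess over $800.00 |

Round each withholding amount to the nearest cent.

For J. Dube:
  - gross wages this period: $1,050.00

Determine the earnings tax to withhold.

$67.75

Earnings Tax: taxable = $1,050.00
  $44.00 + 9.5% × ($1,050.00 − $800.00) = $44.00 + 9.5% × $250.00 = $67.75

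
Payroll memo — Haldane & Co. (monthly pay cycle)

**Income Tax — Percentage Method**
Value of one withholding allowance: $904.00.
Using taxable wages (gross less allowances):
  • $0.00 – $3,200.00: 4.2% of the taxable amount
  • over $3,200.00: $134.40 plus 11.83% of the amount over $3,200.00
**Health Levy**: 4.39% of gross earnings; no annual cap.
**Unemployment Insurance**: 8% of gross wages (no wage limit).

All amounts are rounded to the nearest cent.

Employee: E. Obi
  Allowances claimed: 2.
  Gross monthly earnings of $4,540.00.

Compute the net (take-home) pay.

$3,862.75

Income Tax: taxable = $4,540.00 − 2×$904.00 = $2,732.00
  4.2% × $2,732.00 = $114.74
Health Levy: 4.39% × $4,540.00 = $199.31
Unemployment Insurance: 8% × $4,540.00 = $363.20
Total withheld: $114.74 + $199.31 + $363.20 = $677.25
Net pay: $4,540.00 − $677.25 = $3,862.75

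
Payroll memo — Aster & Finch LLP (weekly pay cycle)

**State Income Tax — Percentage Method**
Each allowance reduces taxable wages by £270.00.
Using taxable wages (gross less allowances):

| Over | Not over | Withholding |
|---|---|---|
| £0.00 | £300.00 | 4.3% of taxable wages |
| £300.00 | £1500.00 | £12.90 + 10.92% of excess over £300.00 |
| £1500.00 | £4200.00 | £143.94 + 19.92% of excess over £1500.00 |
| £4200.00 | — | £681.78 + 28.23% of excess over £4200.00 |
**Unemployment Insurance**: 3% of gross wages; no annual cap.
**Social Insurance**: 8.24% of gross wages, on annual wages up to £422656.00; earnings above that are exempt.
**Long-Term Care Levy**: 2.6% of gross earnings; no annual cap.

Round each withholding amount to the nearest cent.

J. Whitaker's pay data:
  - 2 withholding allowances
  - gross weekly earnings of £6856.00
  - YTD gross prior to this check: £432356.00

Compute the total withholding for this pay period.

£1663.07

State Income Tax: taxable = £6856.00 − 2×£270.00 = £6316.00
  £681.78 + 28.23% × (£6316.00 − £4200.00) = £681.78 + 28.23% × £2116.00 = £1279.13
Unemployment Insurance: 3% × £6856.00 = £205.68
Social Insurance: YTD £432356.00 ≥ cap £422656.00 → £0.00
Long-Term Care Levy: 2.6% × £6856.00 = £178.26
Total: £1279.13 + £205.68 + £0.00 + £178.26 = £1663.07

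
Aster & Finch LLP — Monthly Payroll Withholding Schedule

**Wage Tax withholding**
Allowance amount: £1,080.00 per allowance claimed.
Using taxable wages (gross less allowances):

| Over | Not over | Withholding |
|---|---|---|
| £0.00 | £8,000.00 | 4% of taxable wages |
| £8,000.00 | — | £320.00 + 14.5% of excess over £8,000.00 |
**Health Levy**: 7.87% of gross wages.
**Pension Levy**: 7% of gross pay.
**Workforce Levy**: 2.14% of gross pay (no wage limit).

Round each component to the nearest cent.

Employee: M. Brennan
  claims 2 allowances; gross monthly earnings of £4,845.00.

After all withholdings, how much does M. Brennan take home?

Wage Tax: taxable = £4,845.00 − 2×£1,080.00 = £2,685.00
  4% × £2,685.00 = £107.40
Health Levy: 7.87% × £4,845.00 = £381.30
Pension Levy: 7% × £4,845.00 = £339.15
Workforce Levy: 2.14% × £4,845.00 = £103.68
Total withheld: £107.40 + £381.30 + £339.15 + £103.68 = £931.53
Net pay: £4,845.00 − £931.53 = £3,913.47

£3,913.47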